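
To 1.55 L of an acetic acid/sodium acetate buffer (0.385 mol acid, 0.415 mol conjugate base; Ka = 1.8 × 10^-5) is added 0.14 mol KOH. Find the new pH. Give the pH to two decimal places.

pH = 5.10

After neutralization: n(CH3COOH) = 0.245 mol, n(CH3COO-) = 0.555 mol.
pKa = −log(1.8 × 10^-5) = 4.745
pH = pKa + log(n_CH3COO-/n_CH3COOH) = 4.745 + log(0.555/0.245) = 4.745 + (+0.355)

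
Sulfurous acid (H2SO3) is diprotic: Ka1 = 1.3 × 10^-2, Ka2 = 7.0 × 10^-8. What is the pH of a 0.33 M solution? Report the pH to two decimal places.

Ka1 ≫ Ka2, so treat the first dissociation as the only significant source of H+.
Ka1 = x²/(0.33 − x) = 1.3 × 10^-2
Solving the quadratic: x = (−Ka1 + √(Ka1² + 4·Ka1·C₀))/2 = 5.93 × 10^-2 M
pH = −log(5.93 × 10^-2) = 1.23

pH = 1.23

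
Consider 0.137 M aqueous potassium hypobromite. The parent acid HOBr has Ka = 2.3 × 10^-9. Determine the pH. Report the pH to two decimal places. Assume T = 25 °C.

OBr- is the conjugate base of the weak acid HOBr.
Kb = Kw/Ka = 1.0×10^-14 / 2.3 × 10^-9 = 4.35 × 10^-6
From the ICE table, Kb = x²/(0.137 − x) = 4.35 × 10^-6.
Since Kb ≪ C₀, x ≈ √(Kb·C₀) = 7.72 × 10^-4 M.
pOH = −log(7.72 × 10^-4) = 3.11; pH = 14.00 − 3.11 = 10.89

pH = 10.89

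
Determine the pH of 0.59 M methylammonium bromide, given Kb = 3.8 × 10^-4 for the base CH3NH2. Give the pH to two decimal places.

pH = 5.40

CH3NH3+ is the conjugate acid of the weak base CH3NH2.
Ka = Kw/Kb = 1.0×10^-14 / 3.8 × 10^-4 = 2.63 × 10^-11
Ka = x²/(0.59 − x) = 2.63 × 10^-11
Since Ka ≪ C₀, x ≈ √(Ka·C₀) = 3.94 × 10^-6 M.
pH = −log(3.94 × 10^-6) = 5.40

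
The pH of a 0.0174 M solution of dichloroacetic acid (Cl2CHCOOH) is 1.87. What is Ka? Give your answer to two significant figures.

Ka = 4.7 × 10^-2

[H+] = 10^(-1.87) = 1.35 × 10^-2 M
At equilibrium [HA] = 0.0174 − 1.35 × 10^-2 = 3.90 × 10^-3 M
Ka = [H+][A-]/[HA] = (1.35 × 10^-2)² / 3.90 × 10^-3 = 4.7 × 10^-2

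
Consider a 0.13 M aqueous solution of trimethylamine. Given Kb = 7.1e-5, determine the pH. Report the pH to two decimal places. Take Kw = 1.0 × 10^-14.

(CH3)3N + H2O ⇌ (CH3)3NH+ + OH-
Kb = x²/(0.13 − x) = 7.1 × 10^-5
Neglecting x in the denominator: x = √(7.1 × 10^-5 × 0.13) = 3.04 × 10^-3 M
pOH = 2.52, so pH = 14.00 − pOH = 11.48

pH = 11.48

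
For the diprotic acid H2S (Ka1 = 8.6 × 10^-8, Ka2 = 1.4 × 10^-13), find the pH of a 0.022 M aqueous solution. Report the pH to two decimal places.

Ka1 ≫ Ka2, so treat the first dissociation as the only significant source of H+.
Ka1 = x²/(0.022 − x) = 8.6 × 10^-8
x ≈ √(8.6 × 10^-8 × 0.022) = 4.35 × 10^-5 M
pH = −log(4.35 × 10^-5) = 4.36

pH = 4.36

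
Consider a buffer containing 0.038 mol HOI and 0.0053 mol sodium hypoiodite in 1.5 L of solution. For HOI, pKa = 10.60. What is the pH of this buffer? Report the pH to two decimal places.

pH = 9.74

Henderson–Hasselbalch: pH = pKa + log([OI-]/[HOI]) = 10.60 + log(0.0053/0.038)
pH = 10.60 + (-0.856) = 9.74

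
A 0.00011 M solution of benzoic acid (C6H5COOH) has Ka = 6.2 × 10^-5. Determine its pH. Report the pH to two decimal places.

pH = 4.24

C6H5COOH ⇌ C6H5COO- + H+
From the ICE table, Ka = x²/(0.00011 − x) = 6.2 × 10^-5.
x is not negligible relative to C₀; solve x² + 6.2e-05·x − 6.82e-09 = 0.
x = (−Ka + √(Ka² + 4·Ka·C₀))/2 = 5.72 × 10^-5 M
pH = −log(5.72 × 10^-5) = 4.24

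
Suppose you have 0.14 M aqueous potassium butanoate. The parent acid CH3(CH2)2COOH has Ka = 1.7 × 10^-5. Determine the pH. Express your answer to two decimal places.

CH3(CH2)2COO- is the conjugate base of the weak acid CH3(CH2)2COOH.
Kb = Kw/Ka = 1.0×10^-14 / 1.7 × 10^-5 = 5.88 × 10^-10
From the ICE table, Kb = [OH-]²/(0.14 − [OH-]) = 5.88 × 10^-10.
Since Kb ≪ C₀, [OH-] ≈ √(Kb·C₀) = 9.07 × 10^-6 M.
pOH = −log(9.07 × 10^-6) = 5.04; pH = 14.00 − 5.04 = 8.96

pH = 8.96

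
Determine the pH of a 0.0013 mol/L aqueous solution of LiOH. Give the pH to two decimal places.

pH = 11.11

LiOH is a strong base; [OH-] = 0.0013 M.
pOH = -log(0.0013) = 2.89
pH = 14.00 - 2.89 = 11.11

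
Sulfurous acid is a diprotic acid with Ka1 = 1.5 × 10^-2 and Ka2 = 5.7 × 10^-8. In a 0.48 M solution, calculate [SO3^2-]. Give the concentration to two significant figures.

5.7 × 10^-8 M

First ionization gives [H+] ≈ [HSO3-] = 7.77 × 10^-2 M.
Second step: Ka2 = [H+][SO3^2-]/[HSO3-] ≈ [SO3^2-] (since [H+] ≈ [HSO3-]).
So [SO3^2-] ≈ Ka2.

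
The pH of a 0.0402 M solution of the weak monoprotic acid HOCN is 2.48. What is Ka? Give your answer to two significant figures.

[H+] = 10^(-2.48) = 3.31 × 10^-3 M
At equilibrium [HA] = 0.0402 − 3.31 × 10^-3 = 3.69 × 10^-2 M
Ka = [H+][A-]/[HA] = (3.31 × 10^-3)² / 3.69 × 10^-2 = 3.0 × 10^-4

Ka = 3.0 × 10^-4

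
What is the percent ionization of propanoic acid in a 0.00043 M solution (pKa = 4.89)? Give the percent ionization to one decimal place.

CH3CH2COOH ⇌ CH3CH2COO- + H+; let x = [H+] at equilibrium.
Ka = 10^(−4.89) = 1.29 × 10^-5
Solve x² + 1.29e-05x − 5.55e-09 = 0 → x = 6.83 × 10^-5 M
Fraction ionized = 6.83 × 10^-5 / 0.00043 = 0.1588 → 15.9%

15.9%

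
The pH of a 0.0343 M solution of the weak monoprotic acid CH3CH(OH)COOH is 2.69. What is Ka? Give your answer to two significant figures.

Ka = 1.3 × 10^-4

[H+] = 10^(-2.69) = 2.04 × 10^-3 M
At equilibrium [HA] = 0.0343 − 2.04 × 10^-3 = 3.23 × 10^-2 M
Ka = [H+][A-]/[HA] = (2.04 × 10^-3)² / 3.23 × 10^-2 = 1.3 × 10^-4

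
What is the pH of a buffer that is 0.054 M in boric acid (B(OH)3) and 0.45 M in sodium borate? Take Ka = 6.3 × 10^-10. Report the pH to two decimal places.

pKa = −log(6.3 × 10^-10) = 9.201
pH = pKa + log([A⁻]/[HA]) = 9.201 + log(0.45/0.054)
pH = 9.201 + (+0.921) = 10.12

pH = 10.12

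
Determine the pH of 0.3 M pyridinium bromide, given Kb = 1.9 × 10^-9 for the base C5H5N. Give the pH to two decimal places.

pH = 2.90

C5H5NH+ is the conjugate acid of the weak base C5H5N.
Ka = Kw/Kb = 1.0×10^-14 / 1.9 × 10^-9 = 5.26 × 10^-6
Ka = [H+]²/(0.3 − [H+]) = 5.26 × 10^-6
Assume [H+] ≪ 0.3: [H+] ≈ √(5.26 × 10^-6 × 0.3) = 1.26 × 10^-3 M
Check: 0.42% ionized — well under 5%, approximation valid.
pH = −log(1.26 × 10^-3) = 2.90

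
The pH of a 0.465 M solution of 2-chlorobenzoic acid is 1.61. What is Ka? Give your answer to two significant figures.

[H+] = 10^(-1.61) = 2.45 × 10^-2 M
At equilibrium [HA] = 0.465 − 2.45 × 10^-2 = 4.41 × 10^-1 M
Ka = [H+][A-]/[HA] = (2.45 × 10^-2)² / 4.41 × 10^-1 = 1.4 × 10^-3

Ka = 1.4 × 10^-3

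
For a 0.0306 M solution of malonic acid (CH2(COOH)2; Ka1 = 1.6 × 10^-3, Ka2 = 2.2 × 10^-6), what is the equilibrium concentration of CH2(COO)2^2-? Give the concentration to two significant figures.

2.2 × 10^-6 M

First ionization gives [H+] ≈ [CH2(COOH)COO-] = 6.24 × 10^-3 M.
Second step: Ka2 = [H+][CH2(COO)2^2-]/[CH2(COOH)COO-] ≈ [CH2(COO)2^2-] (since [H+] ≈ [CH2(COOH)COO-]).
So [CH2(COO)2^2-] ≈ Ka2.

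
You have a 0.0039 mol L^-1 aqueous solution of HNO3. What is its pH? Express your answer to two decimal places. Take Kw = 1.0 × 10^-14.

pH = 2.41

HNO3 is a strong acid and dissociates completely, so [H+] = 0.0039 M.
pH = -log(0.0039) = 2.41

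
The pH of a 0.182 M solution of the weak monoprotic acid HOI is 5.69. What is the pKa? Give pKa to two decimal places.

pKa = 10.64

[H+] = 10^(-5.69) = 2.04 × 10^-6 M
At equilibrium [HA] = 0.182 − 2.04 × 10^-6 = 1.82 × 10^-1 M
Ka = [H+][A-]/[HA] = (2.04 × 10^-6)² / 1.82 × 10^-1 = 2.29 × 10^-11
pKa = -log(2.29 × 10^-11) = 10.64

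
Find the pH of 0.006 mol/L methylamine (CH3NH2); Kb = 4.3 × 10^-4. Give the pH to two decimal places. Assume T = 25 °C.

CH3NH2 + H2O ⇌ CH3NH3+ + OH-
From the ICE table, Kb = [OH-]²/(0.006 − [OH-]) = 4.3 × 10^-4.
Here C₀/Kb ≈ 14, so the small-[OH-] approximation fails. Use the quadratic:
[OH-] = (−Kb + √(Kb² + 4·Kb·C₀))/2 = 1.41 × 10^-3 M
pOH = 2.85, so pH = 14.00 − pOH = 11.15

pH = 11.15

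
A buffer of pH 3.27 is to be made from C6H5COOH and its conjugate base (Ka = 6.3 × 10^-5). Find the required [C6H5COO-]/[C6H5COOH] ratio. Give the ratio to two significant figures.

ratio = 0.12

pKa = -log(6.3 × 10^-5) = 4.201
pH = pKa + log(r) ⇒ log(r) = 3.27 − 4.201 = -0.931
r = [C6H5COO-]/[C6H5COOH] = 10^(-0.931) = 0.117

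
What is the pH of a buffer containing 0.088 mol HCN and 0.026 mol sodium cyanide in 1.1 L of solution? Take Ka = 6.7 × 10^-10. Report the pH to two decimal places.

pH = 8.64

pKa = −log(6.7 × 10^-10) = 9.174
Henderson–Hasselbalch: pH = pKa + log([CN-]/[HCN]) = 9.174 + log(0.026/0.088)
pH = 9.174 + (-0.530) = 8.64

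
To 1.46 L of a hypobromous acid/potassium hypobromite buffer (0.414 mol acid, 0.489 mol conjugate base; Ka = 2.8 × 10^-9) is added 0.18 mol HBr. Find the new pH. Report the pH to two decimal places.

pH = 8.27

After neutralization: n(HOBr) = 0.594 mol, n(OBr-) = 0.309 mol.
pKa = −log(2.8 × 10^-9) = 8.553
pH = pKa + log(n_OBr-/n_HOBr) = 8.553 + log(0.309/0.594) = 8.553 + (-0.284)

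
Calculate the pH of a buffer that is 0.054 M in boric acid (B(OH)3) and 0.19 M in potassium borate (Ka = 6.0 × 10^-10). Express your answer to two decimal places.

pKa = −log(6.0 × 10^-10) = 9.222
pH = pKa + log([A⁻]/[HA]) = 9.222 + log(0.19/0.054)
pH = 9.222 + (+0.546) = 9.77

pH = 9.77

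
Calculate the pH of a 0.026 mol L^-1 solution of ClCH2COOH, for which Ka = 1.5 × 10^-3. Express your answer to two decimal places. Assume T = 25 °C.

ClCH2COOH ⇌ ClCH2COO- + H+
From the ICE table, Ka = [H+]²/(0.026 − [H+]) = 1.5 × 10^-3.
The 5% rule fails; solving [H+]² + Ka·[H+] − Ka·C₀ = 0 exactly:
[H+] = (−Ka + √(Ka² + 4·Ka·C₀))/2 = 5.54 × 10^-3 M
pH = −log(5.54 × 10^-3) = 2.26

pH = 2.26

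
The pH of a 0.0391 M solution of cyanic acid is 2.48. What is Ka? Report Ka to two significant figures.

Ka = 3.1 × 10^-4

[H+] = 10^(-2.48) = 3.31 × 10^-3 M
At equilibrium [HA] = 0.0391 − 3.31 × 10^-3 = 3.58 × 10^-2 M
Ka = [H+][A-]/[HA] = (3.31 × 10^-3)² / 3.58 × 10^-2 = 3.1 × 10^-4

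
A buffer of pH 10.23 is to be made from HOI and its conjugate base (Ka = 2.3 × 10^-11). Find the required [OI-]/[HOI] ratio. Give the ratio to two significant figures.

pKa = -log(2.3 × 10^-11) = 10.638
pH = pKa + log(r) ⇒ log(r) = 10.23 − 10.638 = -0.408
r = [OI-]/[HOI] = 10^(-0.408) = 0.391

ratio = 0.39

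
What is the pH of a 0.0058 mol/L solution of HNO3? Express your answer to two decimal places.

HNO3 is a strong acid and dissociates completely, so [H+] = 0.0058 M.
pH = -log(0.0058) = 2.24

pH = 2.24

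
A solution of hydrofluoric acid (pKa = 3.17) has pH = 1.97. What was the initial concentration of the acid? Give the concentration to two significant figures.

[H+] = 10^(-1.97) = 1.07 × 10^-2 M = x
Ka = 10^(−3.17) = 6.76 × 10^-4
Ka = x²/(C₀ − x) ⇒ C₀ = x + x²/Ka
C₀ = 1.07 × 10^-2 + (1.07 × 10^-2)²/(6.76 × 10^-4) = 1.80 × 10^-1 M

C₀ = 1.8 × 10^-1 M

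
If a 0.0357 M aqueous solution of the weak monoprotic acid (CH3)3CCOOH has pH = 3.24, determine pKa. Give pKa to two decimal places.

[H+] = 10^(-3.24) = 5.75 × 10^-4 M
At equilibrium [HA] = 0.0357 − 5.75 × 10^-4 = 3.51 × 10^-2 M
Ka = [H+][A-]/[HA] = (5.75 × 10^-4)² / 3.51 × 10^-2 = 9.42 × 10^-6
pKa = -log(9.42 × 10^-6) = 5.03

pKa = 5.03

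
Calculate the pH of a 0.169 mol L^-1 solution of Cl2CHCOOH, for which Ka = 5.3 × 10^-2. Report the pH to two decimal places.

Cl2CHCOOH ⇌ Cl2CHCOO- + H+
Ka = [H+]²/(0.169 − [H+]) = 5.3 × 10^-2
[H+] is not negligible relative to C₀; solve [H+]² + 0.053·[H+] − 0.00896 = 0.
[H+] = (−Ka + √(Ka² + 4·Ka·C₀))/2 = 7.18 × 10^-2 M
pH = −log[H+] = −log(7.18 × 10^-2) = 1.14

pH = 1.14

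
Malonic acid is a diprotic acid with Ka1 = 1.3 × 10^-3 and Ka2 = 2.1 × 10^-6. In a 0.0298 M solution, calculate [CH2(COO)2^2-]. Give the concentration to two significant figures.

First ionization gives [H+] ≈ [CH2(COOH)COO-] = 5.61 × 10^-3 M.
Second step: Ka2 = [H+][CH2(COO)2^2-]/[CH2(COOH)COO-] ≈ [CH2(COO)2^2-] (since [H+] ≈ [CH2(COOH)COO-]).
So [CH2(COO)2^2-] ≈ Ka2.

2.1 × 10^-6 M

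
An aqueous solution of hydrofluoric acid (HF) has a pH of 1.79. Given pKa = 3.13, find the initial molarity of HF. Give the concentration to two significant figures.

[H+] = 10^(-1.79) = 1.62 × 10^-2 M = x
Ka = 10^(−3.13) = 7.41 × 10^-4
Ka = x²/(C₀ − x) ⇒ C₀ = x + x²/Ka
C₀ = 1.62 × 10^-2 + (1.62 × 10^-2)²/(7.41 × 10^-4) = 3.70 × 10^-1 M

C₀ = 3.7 × 10^-1 M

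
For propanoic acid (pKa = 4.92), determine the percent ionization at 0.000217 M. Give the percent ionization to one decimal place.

20.9%

CH3CH2COOH ⇌ CH3CH2COO- + H+; let x = [H+] at equilibrium.
Ka = 10^(−4.92) = 1.20 × 10^-5
Solve x² + 1.2e-05x − 2.6e-09 = 0 → x = 4.54 × 10^-5 M
Fraction ionized = 4.54 × 10^-5 / 0.000217 = 0.2092 → 20.9%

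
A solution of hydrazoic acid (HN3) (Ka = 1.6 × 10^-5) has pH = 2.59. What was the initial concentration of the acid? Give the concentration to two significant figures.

C₀ = 4.2 × 10^-1 M

[H+] = 10^(-2.59) = 2.57 × 10^-3 M = x
Ka = x²/(C₀ − x) ⇒ C₀ = x + x²/Ka
C₀ = 2.57 × 10^-3 + (2.57 × 10^-3)²/(1.6 × 10^-5) = 4.15 × 10^-1 M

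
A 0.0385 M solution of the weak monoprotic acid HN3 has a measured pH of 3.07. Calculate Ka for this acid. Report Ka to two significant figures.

Ka = 1.9 × 10^-5

[H+] = 10^(-3.07) = 8.51 × 10^-4 M
At equilibrium [HA] = 0.0385 − 8.51 × 10^-4 = 3.76 × 10^-2 M
Ka = [H+][A-]/[HA] = (8.51 × 10^-4)² / 3.76 × 10^-2 = 1.9 × 10^-5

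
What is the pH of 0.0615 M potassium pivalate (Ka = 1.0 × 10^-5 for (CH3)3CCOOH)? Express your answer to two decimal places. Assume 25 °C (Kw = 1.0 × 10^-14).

(CH3)3CCOO- is the conjugate base of the weak acid (CH3)3CCOOH.
Kb = Kw/Ka = 1.0×10^-14 / 1.0 × 10^-5 = 1.00 × 10^-9
Let x = [OH-] at equilibrium. Kb = x²/(0.0615 − x).
Neglecting x in the denominator: x = √(1.00 × 10^-9 × 0.0615) = 7.84 × 10^-6 M
pOH = −log(7.84 × 10^-6) = 5.11; pH = 14.00 − 5.11 = 8.89

pH = 8.89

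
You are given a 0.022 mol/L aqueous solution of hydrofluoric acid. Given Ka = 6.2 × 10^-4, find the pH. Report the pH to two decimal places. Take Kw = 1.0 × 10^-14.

pH = 2.47

HF ⇌ F- + H+
From the ICE table, Ka = x²/(0.022 − x) = 6.2 × 10^-4.
x is not negligible relative to C₀; solve x² + 0.00062·x − 1.36e-05 = 0.
x = [−0.00062 + √(0.00062² + 5.46e-05)]/2 = 3.40 × 10^-3 M
pH = −log(3.40 × 10^-3) = 2.47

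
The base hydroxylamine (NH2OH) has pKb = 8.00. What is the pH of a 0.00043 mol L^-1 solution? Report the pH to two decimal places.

NH2OH + H2O ⇌ NH3OH+ + OH-
Kb = 10^(−8.00) = 1.00 × 10^-8
Kb = [OH-]²/(0.00043 − [OH-]) = 1.00 × 10^-8
Assume [OH-] ≪ 0.00043: [OH-] ≈ √(1.00 × 10^-8 × 0.00043) = 2.07 × 10^-6 M
pOH = 5.68, so pH = 14.00 − pOH = 8.32

pH = 8.32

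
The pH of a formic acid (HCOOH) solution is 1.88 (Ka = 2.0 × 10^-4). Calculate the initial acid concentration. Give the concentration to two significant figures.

[H+] = 10^(-1.88) = 1.32 × 10^-2 M = x
Ka = x²/(C₀ − x) ⇒ C₀ = x + x²/Ka
C₀ = 1.32 × 10^-2 + (1.32 × 10^-2)²/(2.0 × 10^-4) = 8.84 × 10^-1 M

C₀ = 8.8 × 10^-1 M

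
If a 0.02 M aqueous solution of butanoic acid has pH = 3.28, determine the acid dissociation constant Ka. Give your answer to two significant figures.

Ka = 1.4 × 10^-5

[H+] = 10^(-3.28) = 5.25 × 10^-4 M
At equilibrium [HA] = 0.02 − 5.25 × 10^-4 = 1.95 × 10^-2 M
Ka = [H+][A-]/[HA] = (5.25 × 10^-4)² / 1.95 × 10^-2 = 1.4 × 10^-5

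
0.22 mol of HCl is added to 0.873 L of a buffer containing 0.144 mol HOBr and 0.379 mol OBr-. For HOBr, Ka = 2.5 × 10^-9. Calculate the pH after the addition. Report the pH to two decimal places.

pH = 8.24

Added H+ converts OBr- to HOBr: HOBr → 0.364 mol, OBr- → 0.159 mol.
pKa = −log(2.5 × 10^-9) = 8.602
pH = pKa + log([A⁻]/[HA]) = 8.602 + log(0.159/0.364) = 8.602 -0.360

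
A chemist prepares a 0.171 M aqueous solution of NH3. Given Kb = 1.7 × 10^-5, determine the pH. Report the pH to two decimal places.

NH3 + H2O ⇌ NH4+ + OH-
From the ICE table, Kb = [OH-]²/(0.171 − [OH-]) = 1.7 × 10^-5.
Assume [OH-] ≪ 0.171: [OH-] ≈ √(1.7 × 10^-5 × 0.171) = 1.70 × 10^-3 M
([OH-]/C₀ = 1% < 5%, so the approximation holds.)
pOH = −log(1.70 × 10^-3) = 2.77; pH = 14.00 − 2.77 = 11.23

pH = 11.23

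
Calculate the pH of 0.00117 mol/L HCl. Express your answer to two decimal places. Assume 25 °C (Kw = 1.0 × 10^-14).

pH = 2.93

HCl is a strong acid and dissociates completely, so [H+] = 0.00117 M.
pH = -log(0.00117) = 2.93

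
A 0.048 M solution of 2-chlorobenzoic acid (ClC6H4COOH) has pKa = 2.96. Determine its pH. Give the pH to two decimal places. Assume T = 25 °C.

ClC6H4COOH ⇌ ClC6H4COO- + H+
Ka = 10^(−2.96) = 1.10 × 10^-3
Ka = x²/(0.048 − x) = 1.10 × 10^-3
The 5% rule fails; solving x² + Ka·x − Ka·C₀ = 0 exactly:
x = (−Ka + √(Ka² + 4·Ka·C₀))/2 = 6.74 × 10^-3 M
pH = −log[H+] = −log(6.74 × 10^-3) = 2.17

pH = 2.17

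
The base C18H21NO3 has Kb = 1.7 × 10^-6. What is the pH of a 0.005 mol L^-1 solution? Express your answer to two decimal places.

pH = 9.96

C18H21NO3 + H2O ⇌ C18H22NO3+ + OH-
Kb = [OH-]²/(0.005 − [OH-]) = 1.7 × 10^-6
Since Kb ≪ C₀, [OH-] ≈ √(Kb·C₀) = 9.22 × 10^-5 M.
([OH-]/C₀ = 1.8% < 5%, so the approximation holds.)
pOH = −log(9.22 × 10^-5) = 4.04; pH = 14.00 − 4.04 = 9.96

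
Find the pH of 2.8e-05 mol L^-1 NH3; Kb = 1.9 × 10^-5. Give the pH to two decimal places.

NH3 + H2O ⇌ NH4+ + OH-
From the ICE table, Kb = x²/(2.8e-05 − x) = 1.9 × 10^-5.
x is not negligible relative to C₀; solve x² + 1.9e-05·x − 5.32e-10 = 0.
x = (−Kb + √(Kb² + 4·Kb·C₀))/2 = 1.54 × 10^-5 M
pOH = 4.81, so pH = 14.00 − pOH = 9.19

pH = 9.19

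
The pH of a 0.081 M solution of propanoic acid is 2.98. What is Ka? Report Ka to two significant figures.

[H+] = 10^(-2.98) = 1.05 × 10^-3 M
At equilibrium [HA] = 0.081 − 1.05 × 10^-3 = 8.00 × 10^-2 M
Ka = [H+][A-]/[HA] = (1.05 × 10^-3)² / 8.00 × 10^-2 = 1.4 × 10^-5

Ka = 1.4 × 10^-5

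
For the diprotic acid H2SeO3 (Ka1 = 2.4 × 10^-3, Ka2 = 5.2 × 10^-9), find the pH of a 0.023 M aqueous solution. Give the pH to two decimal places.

Since Ka1 ≫ Ka2, the first ionization dominates [H+].
Ka1 = x²/(0.023 − x) = 2.4 × 10^-3
Solving the quadratic: x = (−Ka1 + √(Ka1² + 4·Ka1·C₀))/2 = 6.33 × 10^-3 M
pH = −log(6.33 × 10^-3) = 2.20

pH = 2.20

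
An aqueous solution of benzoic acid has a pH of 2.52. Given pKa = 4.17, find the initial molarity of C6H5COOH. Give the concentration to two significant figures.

C₀ = 1.4 × 10^-1 M

[H+] = 10^(-2.52) = 3.02 × 10^-3 M = x
Ka = 10^(−4.17) = 6.76 × 10^-5
Ka = x²/(C₀ − x) ⇒ C₀ = x + x²/Ka
C₀ = 3.02 × 10^-3 + (3.02 × 10^-3)²/(6.76 × 10^-5) = 1.38 × 10^-1 M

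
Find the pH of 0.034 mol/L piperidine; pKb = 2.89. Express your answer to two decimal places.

pH = 11.78

C5H10NH + H2O ⇌ C5H10NH2+ + OH-
Kb = 10^(−2.89) = 1.29 × 10^-3
Kb = [OH-]²/(0.034 − [OH-]) = 1.29 × 10^-3
Here C₀/Kb ≈ 26.4, so the small-[OH-] approximation fails. Use the quadratic:
[OH-] = (−Kb + √(Kb² + 4·Kb·C₀))/2 = 6.01 × 10^-3 M
pOH = −log(6.01 × 10^-3) = 2.22; pH = 14.00 − 2.22 = 11.78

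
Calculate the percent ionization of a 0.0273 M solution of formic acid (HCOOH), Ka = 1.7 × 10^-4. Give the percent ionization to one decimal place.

7.6%

HCOOH ⇌ HCOO- + H+; let x = [H+] at equilibrium.
Ka = x²/(C₀ − x); solving the quadratic gives x = 2.07 × 10^-3 M.
% ionization = x/C₀ × 100% = 2.07 × 10^-3/0.0273 × 100% = 7.6%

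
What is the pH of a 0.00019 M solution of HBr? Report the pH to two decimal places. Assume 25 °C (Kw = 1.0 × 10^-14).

pH = 3.72

HBr is a strong acid and dissociates completely, so [H+] = 0.00019 M.
pH = -log(0.00019) = 3.72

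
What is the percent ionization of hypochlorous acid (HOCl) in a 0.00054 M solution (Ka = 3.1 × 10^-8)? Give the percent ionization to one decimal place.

HOCl ⇌ OCl- + H+; let x = [H+] at equilibrium.
x ≈ √(Ka·C₀) = √(3.1 × 10^-8 × 0.00054) = 4.09 × 10^-6 M
Fraction ionized = 4.09 × 10^-6 / 0.00054 = 0.0076 → 0.8%

0.8%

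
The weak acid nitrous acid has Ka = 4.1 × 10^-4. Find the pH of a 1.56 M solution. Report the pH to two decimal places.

HNO2 ⇌ NO2- + H+
Ka = [H+]²/(1.56 − [H+]) = 4.1 × 10^-4
Since Ka ≪ C₀, [H+] ≈ √(Ka·C₀) = 2.53 × 10^-2 M.
([H+]/C₀ = 1.6% < 5%, so the approximation holds.)
pH = −log(2.53 × 10^-2) = 1.60

pH = 1.60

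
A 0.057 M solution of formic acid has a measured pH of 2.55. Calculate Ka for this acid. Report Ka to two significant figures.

[H+] = 10^(-2.55) = 2.82 × 10^-3 M
At equilibrium [HA] = 0.057 − 2.82 × 10^-3 = 5.42 × 10^-2 M
Ka = [H+][A-]/[HA] = (2.82 × 10^-3)² / 5.42 × 10^-2 = 1.5 × 10^-4

Ka = 1.5 × 10^-4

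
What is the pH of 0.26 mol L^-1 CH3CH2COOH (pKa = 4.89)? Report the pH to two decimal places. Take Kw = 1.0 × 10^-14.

pH = 2.74

CH3CH2COOH ⇌ CH3CH2COO- + H+
Ka = 10^(−4.89) = 1.29 × 10^-5
From the ICE table, Ka = [H+]²/(0.26 − [H+]) = 1.29 × 10^-5.
Neglecting [H+] in the denominator: [H+] = √(1.29 × 10^-5 × 0.26) = 1.83 × 10^-3 M
Check: 0.7% ionized — well under 5%, approximation valid.
pH = −log[H+] = −log(1.83 × 10^-3) = 2.74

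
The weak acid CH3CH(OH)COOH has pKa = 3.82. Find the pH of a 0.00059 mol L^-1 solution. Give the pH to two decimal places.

CH3CH(OH)COOH ⇌ CH3CH(OH)COO- + H+
Ka = 10^(−3.82) = 1.51 × 10^-4
Ka = [H+]²/(0.00059 − [H+]) = 1.51 × 10^-4
The 5% rule fails; solving [H+]² + Ka·[H+] − Ka·C₀ = 0 exactly:
[H+] = [−0.000151 + √(0.000151² + 3.56e-07)]/2 = 2.32 × 10^-4 M
pH = −log(2.32 × 10^-4) = 3.63

pH = 3.63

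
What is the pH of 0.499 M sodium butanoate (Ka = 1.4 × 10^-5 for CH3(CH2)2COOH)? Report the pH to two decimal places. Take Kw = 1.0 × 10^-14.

CH3(CH2)2COO- is the conjugate base of the weak acid CH3(CH2)2COOH.
Kb = Kw/Ka = 1.0×10^-14 / 1.4 × 10^-5 = 7.14 × 10^-10
Let x = [OH-] at equilibrium. Kb = x²/(0.499 − x).
Since Kb ≪ C₀, x ≈ √(Kb·C₀) = 1.89 × 10^-5 M.
pOH = −log(1.89 × 10^-5) = 4.72; pH = 14.00 − 4.72 = 9.28

pH = 9.28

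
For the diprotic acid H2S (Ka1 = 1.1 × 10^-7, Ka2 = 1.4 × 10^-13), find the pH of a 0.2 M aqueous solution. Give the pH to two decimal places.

pH = 3.83

Ka1 ≫ Ka2, so treat the first dissociation as the only significant source of H+.
Ka1 = x²/(0.2 − x) = 1.1 × 10^-7
x ≈ √(1.1 × 10^-7 × 0.2) = 1.48 × 10^-4 M
pH = −log(1.48 × 10^-4) = 3.83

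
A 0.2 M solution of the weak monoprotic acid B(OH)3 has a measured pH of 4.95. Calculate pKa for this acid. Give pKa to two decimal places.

pKa = 9.20

[H+] = 10^(-4.95) = 1.12 × 10^-5 M
At equilibrium [HA] = 0.2 − 1.12 × 10^-5 = 2.00 × 10^-1 M
Ka = [H+][A-]/[HA] = (1.12 × 10^-5)² / 2.00 × 10^-1 = 6.27 × 10^-10
pKa = -log(6.27 × 10^-10) = 9.20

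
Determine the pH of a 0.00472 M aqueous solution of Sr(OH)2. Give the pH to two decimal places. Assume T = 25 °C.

pH = 11.97

Sr(OH)2 is a strong base (each formula unit releases 2 OH-); [OH-] = 0.00944 M.
pOH = -log(0.00944) = 2.03
pH = 14.00 - 2.03 = 11.97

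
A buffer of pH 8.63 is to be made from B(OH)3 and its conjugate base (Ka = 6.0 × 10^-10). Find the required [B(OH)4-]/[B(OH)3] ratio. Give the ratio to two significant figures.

ratio = 0.26

pKa = -log(6.0 × 10^-10) = 9.222
pH = pKa + log(r) ⇒ log(r) = 8.63 − 9.222 = -0.592
r = [B(OH)4-]/[B(OH)3] = 10^(-0.592) = 0.256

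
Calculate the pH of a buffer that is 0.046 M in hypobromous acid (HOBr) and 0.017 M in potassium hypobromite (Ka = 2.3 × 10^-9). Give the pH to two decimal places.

pKa = −log(2.3 × 10^-9) = 8.638
Henderson–Hasselbalch: pH = pKa + log([OBr-]/[HOBr]) = 8.638 + log(0.017/0.046)
pH = 8.638 + (-0.432) = 8.21

pH = 8.21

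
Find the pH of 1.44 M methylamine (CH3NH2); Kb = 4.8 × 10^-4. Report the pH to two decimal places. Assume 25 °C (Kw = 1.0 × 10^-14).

CH3NH2 + H2O ⇌ CH3NH3+ + OH-
From the ICE table, Kb = [OH-]²/(1.44 − [OH-]) = 4.8 × 10^-4.
Assume [OH-] ≪ 1.44: [OH-] ≈ √(4.8 × 10^-4 × 1.44) = 2.63 × 10^-2 M
pOH = −log(2.63 × 10^-2) = 1.58; pH = 14.00 − 1.58 = 12.42

pH = 12.42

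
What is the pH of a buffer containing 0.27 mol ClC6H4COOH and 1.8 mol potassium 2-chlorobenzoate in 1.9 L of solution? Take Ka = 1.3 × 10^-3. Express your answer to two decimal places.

pH = 3.71

pKa = −log(1.3 × 10^-3) = 2.886
Using pH = pKa + log([base]/[acid]) with [base]/[acid] = 1.8/0.27:
pH = 2.886 + (+0.824) = 3.71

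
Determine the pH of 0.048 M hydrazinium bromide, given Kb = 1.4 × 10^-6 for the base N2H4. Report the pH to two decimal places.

N2H5+ is the conjugate acid of the weak base N2H4.
Ka = Kw/Kb = 1.0×10^-14 / 1.4 × 10^-6 = 7.14 × 10^-9
Let x = [H+] at equilibrium. Ka = x²/(0.048 − x).
Assume x ≪ 0.048: x ≈ √(7.14 × 10^-9 × 0.048) = 1.85 × 10^-5 M
Check: 0.039% ionized — well under 5%, approximation valid.
pH = −log(1.85 × 10^-5) = 4.73

pH = 4.73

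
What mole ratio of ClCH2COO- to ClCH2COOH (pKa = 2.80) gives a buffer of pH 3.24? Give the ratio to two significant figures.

ratio = 2.8

pH = pKa + log(r) ⇒ log(r) = 3.24 − 2.80 = +0.44
r = [ClCH2COO-]/[ClCH2COOH] = 10^(+0.44) = 2.75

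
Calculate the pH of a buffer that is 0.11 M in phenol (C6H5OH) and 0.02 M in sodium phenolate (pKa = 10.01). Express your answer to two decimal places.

pH = 9.27

pH = pKa + log([A⁻]/[HA]) = 10.01 + log(0.02/0.11)
pH = 10.01 + (-0.740) = 9.27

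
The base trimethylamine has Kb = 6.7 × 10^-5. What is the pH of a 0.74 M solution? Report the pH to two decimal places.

pH = 11.85

(CH3)3N + H2O ⇌ (CH3)3NH+ + OH-
From the ICE table, Kb = x²/(0.74 − x) = 6.7 × 10^-5.
Assume x ≪ 0.74: x ≈ √(6.7 × 10^-5 × 0.74) = 7.04 × 10^-3 M
Check: 0.95% ionized — well under 5%, approximation valid.
pOH = 2.15, so pH = 14.00 − pOH = 11.85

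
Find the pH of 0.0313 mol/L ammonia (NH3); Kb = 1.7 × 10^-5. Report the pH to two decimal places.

pH = 10.86

NH3 + H2O ⇌ NH4+ + OH-
Kb = x²/(0.0313 − x) = 1.7 × 10^-5
Assume x ≪ 0.0313: x ≈ √(1.7 × 10^-5 × 0.0313) = 7.29 × 10^-4 M
pOH = 3.14, so pH = 14.00 − pOH = 10.86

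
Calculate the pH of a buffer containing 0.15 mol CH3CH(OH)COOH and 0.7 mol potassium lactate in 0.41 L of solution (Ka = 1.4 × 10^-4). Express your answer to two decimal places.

pKa = −log(1.4 × 10^-4) = 3.854
pH = pKa + log([A⁻]/[HA]) = 3.854 + log(0.7/0.15)
pH = 3.854 + (+0.669) = 4.52

pH = 4.52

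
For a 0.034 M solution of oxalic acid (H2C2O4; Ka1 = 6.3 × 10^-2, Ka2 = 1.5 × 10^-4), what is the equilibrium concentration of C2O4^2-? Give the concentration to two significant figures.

First ionization gives [H+] ≈ [HC2O4-] = 2.45 × 10^-2 M.
Second step: Ka2 = [H+][C2O4^2-]/[HC2O4-] ≈ [C2O4^2-] (since [H+] ≈ [HC2O4-]).
So [C2O4^2-] ≈ Ka2.

1.5 × 10^-4 M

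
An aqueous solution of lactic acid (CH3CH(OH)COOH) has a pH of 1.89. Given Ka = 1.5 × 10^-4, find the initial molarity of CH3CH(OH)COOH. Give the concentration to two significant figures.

C₀ = 1.1 M

[H+] = 10^(-1.89) = 1.29 × 10^-2 M = x
Ka = x²/(C₀ − x) ⇒ C₀ = x + x²/Ka
C₀ = 1.29 × 10^-2 + (1.29 × 10^-2)²/(1.5 × 10^-4) = 1.12 M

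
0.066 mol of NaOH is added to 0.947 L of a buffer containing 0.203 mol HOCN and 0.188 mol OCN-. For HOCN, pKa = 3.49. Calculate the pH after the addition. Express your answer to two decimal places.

After neutralization: n(HOCN) = 0.137 mol, n(OCN-) = 0.254 mol.
pH = pKa + log([A⁻]/[HA]) = 3.49 + log(0.254/0.137) = 3.49 +0.268

pH = 3.76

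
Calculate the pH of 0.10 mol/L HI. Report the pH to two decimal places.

HI is a strong acid and dissociates completely, so [H+] = 0.10 M.
pH = -log(0.1) = 1.00

pH = 1.00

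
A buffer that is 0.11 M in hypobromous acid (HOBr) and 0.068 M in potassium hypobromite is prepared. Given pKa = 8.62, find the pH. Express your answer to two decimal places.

Henderson–Hasselbalch: pH = pKa + log([OBr-]/[HOBr]) = 8.62 + log(0.068/0.11)
pH = 8.62 + (-0.209) = 8.41

pH = 8.41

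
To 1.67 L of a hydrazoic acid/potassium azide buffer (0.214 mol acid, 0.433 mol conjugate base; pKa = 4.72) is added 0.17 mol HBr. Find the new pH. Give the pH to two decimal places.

Added H+ converts N3- to HN3: HN3 → 0.384 mol, N3- → 0.263 mol.
pH = pKa + log([A⁻]/[HA]) = 4.72 + log(0.263/0.384) = 4.72 -0.164

pH = 4.56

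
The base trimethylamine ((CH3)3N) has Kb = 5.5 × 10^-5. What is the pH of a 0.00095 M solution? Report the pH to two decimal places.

pH = 10.31

(CH3)3N + H2O ⇌ (CH3)3NH+ + OH-
From the ICE table, Kb = x²/(0.00095 − x) = 5.5 × 10^-5.
Here C₀/Kb ≈ 17.3, so the small-x approximation fails. Use the quadratic:
x = (−Kb + √(Kb² + 4·Kb·C₀))/2 = 2.03 × 10^-4 M
pOH = −log(2.03 × 10^-4) = 3.69; pH = 14.00 − 3.69 = 10.31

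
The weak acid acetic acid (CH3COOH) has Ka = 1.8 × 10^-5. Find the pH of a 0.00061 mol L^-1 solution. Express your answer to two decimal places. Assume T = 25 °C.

CH3COOH ⇌ CH3COO- + H+
Ka = x²/(0.00061 − x) = 1.8 × 10^-5
x is not negligible relative to C₀; solve x² + 1.8e-05·x − 1.1e-08 = 0.
x = (−Ka + √(Ka² + 4·Ka·C₀))/2 = 9.62 × 10^-5 M
pH = −log(9.62 × 10^-5) = 4.02

pH = 4.02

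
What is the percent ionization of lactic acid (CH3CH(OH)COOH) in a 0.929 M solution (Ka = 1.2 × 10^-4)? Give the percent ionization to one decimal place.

CH3CH(OH)COOH ⇌ CH3CH(OH)COO- + H+; let x = [H+] at equilibrium.
x ≈ √(Ka·C₀) = √(1.2 × 10^-4 × 0.929) = 1.06 × 10^-2 M
Fraction ionized = 1.06 × 10^-2 / 0.929 = 0.0114 → 1.1%

1.1%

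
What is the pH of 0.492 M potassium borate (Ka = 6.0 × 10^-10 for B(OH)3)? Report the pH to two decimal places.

B(OH)4- is the conjugate base of the weak acid B(OH)3.
Kb = Kw/Ka = 1.0×10^-14 / 6.0 × 10^-10 = 1.67 × 10^-5
From the ICE table, Kb = [OH-]²/(0.492 − [OH-]) = 1.67 × 10^-5.
Assume [OH-] ≪ 0.492: [OH-] ≈ √(1.67 × 10^-5 × 0.492) = 2.87 × 10^-3 M
pOH = 2.54, so pH = 14.00 − pOH = 11.46

pH = 11.46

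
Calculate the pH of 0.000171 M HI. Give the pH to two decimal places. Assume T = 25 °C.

pH = 3.77

HI is a strong acid and dissociates completely, so [H+] = 0.000171 M.
pH = -log(0.000171) = 3.77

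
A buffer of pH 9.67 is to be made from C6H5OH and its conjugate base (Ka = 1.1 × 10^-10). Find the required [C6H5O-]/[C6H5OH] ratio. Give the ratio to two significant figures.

ratio = 0.51

pKa = -log(1.1 × 10^-10) = 9.959
pH = pKa + log(r) ⇒ log(r) = 9.67 − 9.959 = -0.289
r = [C6H5O-]/[C6H5OH] = 10^(-0.289) = 0.514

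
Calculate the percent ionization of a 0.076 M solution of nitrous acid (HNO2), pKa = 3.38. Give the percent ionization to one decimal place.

7.1%

HNO2 ⇌ NO2- + H+; let x = [H+] at equilibrium.
Ka = 10^(−3.38) = 4.17 × 10^-4
Solve x² + 0.000417x − 3.17e-05 = 0 → x = 5.42 × 10^-3 M
% ionization = x/C₀ × 100% = 5.42 × 10^-3/0.076 × 100% = 7.1%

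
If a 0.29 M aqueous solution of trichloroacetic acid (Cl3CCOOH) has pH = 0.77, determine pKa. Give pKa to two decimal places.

pKa = 0.62

[H+] = 10^(-0.77) = 1.70 × 10^-1 M
At equilibrium [HA] = 0.29 − 1.70 × 10^-1 = 1.20 × 10^-1 M
Ka = [H+][A-]/[HA] = (1.70 × 10^-1)² / 1.20 × 10^-1 = 2.41 × 10^-1
pKa = -log(2.41 × 10^-1) = 0.62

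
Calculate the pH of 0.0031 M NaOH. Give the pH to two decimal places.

pH = 11.49

NaOH is a strong base; [OH-] = 0.0031 M.
pOH = -log(0.0031) = 2.51
pH = 14.00 - 2.51 = 11.49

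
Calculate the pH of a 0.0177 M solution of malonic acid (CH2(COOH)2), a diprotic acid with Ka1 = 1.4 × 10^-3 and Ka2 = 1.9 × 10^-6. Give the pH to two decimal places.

pH = 2.36

Ka1 ≫ Ka2, so treat the first dissociation as the only significant source of H+.
Ka1 = x²/(0.0177 − x) = 1.4 × 10^-3
Solving the quadratic: x = (−Ka1 + √(Ka1² + 4·Ka1·C₀))/2 = 4.33 × 10^-3 M
pH = −log(4.33 × 10^-3) = 2.36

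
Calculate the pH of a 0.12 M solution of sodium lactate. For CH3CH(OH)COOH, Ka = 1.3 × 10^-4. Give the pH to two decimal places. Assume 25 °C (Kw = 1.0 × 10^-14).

pH = 8.48

CH3CH(OH)COO- is the conjugate base of the weak acid CH3CH(OH)COOH.
Kb = Kw/Ka = 1.0×10^-14 / 1.3 × 10^-4 = 7.69 × 10^-11
From the ICE table, Kb = x²/(0.12 − x) = 7.69 × 10^-11.
Neglecting x in the denominator: x = √(7.69 × 10^-11 × 0.12) = 3.04 × 10^-6 M
Check: 0.0025% ionized — well under 5%, approximation valid.
pOH = 5.52, so pH = 14.00 − pOH = 8.48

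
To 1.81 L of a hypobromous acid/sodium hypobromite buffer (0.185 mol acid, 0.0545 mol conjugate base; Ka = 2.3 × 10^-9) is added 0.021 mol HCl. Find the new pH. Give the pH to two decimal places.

pH = 7.85

After neutralization: n(HOBr) = 0.206 mol, n(OBr-) = 0.0335 mol.
pKa = −log(2.3 × 10^-9) = 8.638
pH = pKa + log([A⁻]/[HA]) = 8.638 + log(0.0335/0.206) = 8.638 -0.789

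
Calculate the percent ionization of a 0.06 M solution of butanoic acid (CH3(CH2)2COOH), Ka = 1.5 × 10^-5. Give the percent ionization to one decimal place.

CH3(CH2)2COOH ⇌ CH3(CH2)2COO- + H+; let x = [H+] at equilibrium.
x ≈ √(Ka·C₀) = √(1.5 × 10^-5 × 0.06) = 9.49 × 10^-4 M
% ionization = x/C₀ × 100% = 9.49 × 10^-4/0.06 × 100% = 1.6%

1.6%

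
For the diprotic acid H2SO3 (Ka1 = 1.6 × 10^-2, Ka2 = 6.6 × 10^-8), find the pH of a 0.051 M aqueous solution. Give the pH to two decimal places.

Since Ka1 ≫ Ka2, the first ionization dominates [H+].
Ka1 = x²/(0.051 − x) = 1.6 × 10^-2
Solving the quadratic: x = (−Ka1 + √(Ka1² + 4·Ka1·C₀))/2 = 2.17 × 10^-2 M
pH = −log(2.17 × 10^-2) = 1.66

pH = 1.66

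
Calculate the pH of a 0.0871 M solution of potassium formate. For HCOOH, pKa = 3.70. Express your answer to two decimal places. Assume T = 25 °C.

pH = 8.32

HCOO- is the conjugate base of the weak acid HCOOH.
Ka = 10^(−3.70) = 2.00 × 10^-4
Kb = Kw/Ka = 1.0×10^-14 / 2.00 × 10^-4 = 5.00 × 10^-11
Kb = [OH-]²/(0.0871 − [OH-]) = 5.00 × 10^-11
Since Kb ≪ C₀, [OH-] ≈ √(Kb·C₀) = 2.09 × 10^-6 M.
([OH-]/C₀ = 0.0024% < 5%, so the approximation holds.)
pOH = −log(2.09 × 10^-6) = 5.68; pH = 14.00 − 5.68 = 8.32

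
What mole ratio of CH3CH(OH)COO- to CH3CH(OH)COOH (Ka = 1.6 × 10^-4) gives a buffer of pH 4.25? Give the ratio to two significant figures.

pKa = -log(1.6 × 10^-4) = 3.796
pH = pKa + log(r) ⇒ log(r) = 4.25 − 3.796 = +0.454
r = [CH3CH(OH)COO-]/[CH3CH(OH)COOH] = 10^(+0.454) = 2.84

ratio = 2.8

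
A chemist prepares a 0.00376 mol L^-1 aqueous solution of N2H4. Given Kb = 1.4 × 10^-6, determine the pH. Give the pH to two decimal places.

pH = 9.86

N2H4 + H2O ⇌ N2H5+ + OH-
Kb = [OH-]²/(0.00376 − [OH-]) = 1.4 × 10^-6
Since Kb ≪ C₀, [OH-] ≈ √(Kb·C₀) = 7.26 × 10^-5 M.
pOH = −log(7.26 × 10^-5) = 4.14; pH = 14.00 − 4.14 = 9.86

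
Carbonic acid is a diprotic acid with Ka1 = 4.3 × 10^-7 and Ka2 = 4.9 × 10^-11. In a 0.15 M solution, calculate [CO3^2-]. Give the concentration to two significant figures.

4.9 × 10^-11 M

First ionization gives [H+] ≈ [HCO3-] = 2.54 × 10^-4 M.
Second step: Ka2 = [H+][CO3^2-]/[HCO3-] ≈ [CO3^2-] (since [H+] ≈ [HCO3-]).
So [CO3^2-] ≈ Ka2.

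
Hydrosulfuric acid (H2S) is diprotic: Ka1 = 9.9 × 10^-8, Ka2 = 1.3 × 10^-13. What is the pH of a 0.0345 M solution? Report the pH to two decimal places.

pH = 4.23

Ka1 ≫ Ka2, so treat the first dissociation as the only significant source of H+.
Ka1 = x²/(0.0345 − x) = 9.9 × 10^-8
x ≈ √(9.9 × 10^-8 × 0.0345) = 5.84 × 10^-5 M
pH = −log(5.84 × 10^-5) = 4.23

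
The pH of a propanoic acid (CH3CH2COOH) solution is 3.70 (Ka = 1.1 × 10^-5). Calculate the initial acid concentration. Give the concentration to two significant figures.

C₀ = 3.8 × 10^-3 M

[H+] = 10^(-3.70) = 2.00 × 10^-4 M = x
Ka = x²/(C₀ − x) ⇒ C₀ = x + x²/Ka
C₀ = 2.00 × 10^-4 + (2.00 × 10^-4)²/(1.1 × 10^-5) = 3.84 × 10^-3 M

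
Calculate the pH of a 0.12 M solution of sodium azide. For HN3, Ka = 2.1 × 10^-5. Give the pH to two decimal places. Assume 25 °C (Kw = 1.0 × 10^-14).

N3- is the conjugate base of the weak acid HN3.
Kb = Kw/Ka = 1.0×10^-14 / 2.1 × 10^-5 = 4.76 × 10^-10
Kb = [OH-]²/(0.12 − [OH-]) = 4.76 × 10^-10
Assume [OH-] ≪ 0.12: [OH-] ≈ √(4.76 × 10^-10 × 0.12) = 7.56 × 10^-6 M
([OH-]/C₀ = 0.0063% < 5%, so the approximation holds.)
pOH = −log(7.56 × 10^-6) = 5.12; pH = 14.00 − 5.12 = 8.88

pH = 8.88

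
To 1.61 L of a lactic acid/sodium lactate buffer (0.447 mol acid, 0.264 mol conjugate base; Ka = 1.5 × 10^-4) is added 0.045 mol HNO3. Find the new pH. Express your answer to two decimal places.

Added H+ converts CH3CH(OH)COO- to CH3CH(OH)COOH: CH3CH(OH)COOH → 0.492 mol, CH3CH(OH)COO- → 0.219 mol.
pKa = −log(1.5 × 10^-4) = 3.824
Henderson–Hasselbalch with mole ratio 0.219/0.492: pH = 3.824 + (-0.352)

pH = 3.47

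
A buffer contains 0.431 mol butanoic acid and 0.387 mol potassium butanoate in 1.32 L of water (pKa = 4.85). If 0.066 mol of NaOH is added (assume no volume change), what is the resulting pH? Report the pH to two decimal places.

OH- converts CH3(CH2)2COOH to CH3(CH2)2COO-: CH3(CH2)2COOH → 0.365 mol, CH3(CH2)2COO- → 0.453 mol.
Henderson–Hasselbalch with mole ratio 0.453/0.365: pH = 4.85 + (+0.094)

pH = 4.94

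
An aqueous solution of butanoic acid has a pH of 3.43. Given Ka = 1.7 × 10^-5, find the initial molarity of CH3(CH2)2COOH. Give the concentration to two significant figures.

[H+] = 10^(-3.43) = 3.72 × 10^-4 M = x
Ka = x²/(C₀ − x) ⇒ C₀ = x + x²/Ka
C₀ = 3.72 × 10^-4 + (3.72 × 10^-4)²/(1.7 × 10^-5) = 8.51 × 10^-3 M

C₀ = 8.5 × 10^-3 M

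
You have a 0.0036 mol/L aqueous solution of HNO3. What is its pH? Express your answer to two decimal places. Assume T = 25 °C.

pH = 2.44

HNO3 is a strong acid and dissociates completely, so [H+] = 0.0036 M.
pH = -log(0.0036) = 2.44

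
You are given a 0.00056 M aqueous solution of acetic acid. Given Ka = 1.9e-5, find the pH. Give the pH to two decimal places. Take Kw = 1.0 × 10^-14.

CH3COOH ⇌ CH3COO- + H+
Let x = [H+] at equilibrium. Ka = x²/(0.00056 − x).
Here C₀/Ka ≈ 29.5, so the small-x approximation fails. Use the quadratic:
x = [−1.9e-05 + √(1.9e-05² + 4.26e-08)]/2 = 9.41 × 10^-5 M
pH = −log[H+] = −log(9.41 × 10^-5) = 4.03

pH = 4.03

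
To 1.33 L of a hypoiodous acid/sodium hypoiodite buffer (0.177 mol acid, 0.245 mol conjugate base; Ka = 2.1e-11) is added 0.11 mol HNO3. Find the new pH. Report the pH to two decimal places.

pH = 10.35

After neutralization: n(HOI) = 0.287 mol, n(OI-) = 0.135 mol.
pKa = −log(2.1 × 10^-11) = 10.678
pH = pKa + log(n_OI-/n_HOI) = 10.678 + log(0.135/0.287) = 10.678 + (-0.328)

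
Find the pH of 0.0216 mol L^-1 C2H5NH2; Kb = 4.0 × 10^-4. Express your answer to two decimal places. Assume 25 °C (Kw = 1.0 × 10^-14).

C2H5NH2 + H2O ⇌ C2H5NH3+ + OH-
From the ICE table, Kb = x²/(0.0216 − x) = 4.0 × 10^-4.
The 5% rule fails; solving x² + Kb·x − Kb·C₀ = 0 exactly:
x = [−0.0004 + √(0.0004² + 3.46e-05)]/2 = 2.75 × 10^-3 M
pOH = 2.56, so pH = 14.00 − pOH = 11.44

pH = 11.44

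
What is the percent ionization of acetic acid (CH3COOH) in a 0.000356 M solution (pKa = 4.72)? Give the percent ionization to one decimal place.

20.6%

CH3COOH ⇌ CH3COO- + H+; let x = [H+] at equilibrium.
Ka = 10^(−4.72) = 1.91 × 10^-5
Ka = x²/(C₀ − x); solving the quadratic gives x = 7.35 × 10^-5 M.
Fraction ionized = 7.35 × 10^-5 / 0.000356 = 0.2065 → 20.6%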